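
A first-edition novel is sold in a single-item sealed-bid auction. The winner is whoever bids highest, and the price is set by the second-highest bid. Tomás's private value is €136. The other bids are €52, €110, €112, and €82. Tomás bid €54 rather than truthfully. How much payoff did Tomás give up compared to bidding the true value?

Regret: €24.

The highest competing bid is €112.
Bidding truthfully at €136: Tomás has the top bid, wins, and pays the second-highest bid €112. Payoff = €136 − €112 = €24.
Bidding €54: the top bid is €112 (a rival), so Tomás loses. Payoff = €0.
Regret = truthful payoff − actual payoff = €24 − €0 = €24.
Deviating from a truthful bid can only lose payoff in a second-price auction — never gain.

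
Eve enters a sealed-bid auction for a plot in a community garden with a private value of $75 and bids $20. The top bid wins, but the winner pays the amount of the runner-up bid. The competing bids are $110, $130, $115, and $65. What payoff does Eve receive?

$0

Highest competing bid: $130.
Eve's bid $20 is not the highest, so Eve loses, pays nothing, and earns zero payoff.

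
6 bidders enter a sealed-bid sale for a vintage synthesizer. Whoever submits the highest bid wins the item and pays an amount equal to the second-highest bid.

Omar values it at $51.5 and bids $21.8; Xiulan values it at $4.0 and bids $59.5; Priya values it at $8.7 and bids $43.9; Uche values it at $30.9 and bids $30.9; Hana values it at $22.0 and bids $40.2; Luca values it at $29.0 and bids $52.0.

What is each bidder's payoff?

Bids in descending order: Xiulan $59.5; Luca $52.0; Priya $43.9; Hana $40.2; Uche $30.9; Omar $21.8.
Xiulan has the top bid and wins; the price is the second-highest bid, $52.0.
Xiulan's payoff = $4.0 − $52.0 = -$48.0. All other bidders lose, so their payoff is 0.

Omar $0.0, Xiulan -$48.0, Priya $0.0, Uche $0.0, Hana $0.0, Luca $0.0.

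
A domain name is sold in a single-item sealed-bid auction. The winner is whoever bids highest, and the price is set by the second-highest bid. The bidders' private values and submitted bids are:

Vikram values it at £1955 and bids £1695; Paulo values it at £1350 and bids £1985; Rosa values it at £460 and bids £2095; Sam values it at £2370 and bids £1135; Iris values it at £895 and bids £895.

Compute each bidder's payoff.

Sorted high to low: Rosa £2095; Paulo £1985; Vikram £1695; Sam £1135; Iris £895.
Rosa has the top bid and wins; the price is the second-highest bid, £1985.
Rosa's payoff = £460 − £1985 = -£1525. All other bidders lose, so their payoff is 0.

Payoffs: Vikram £0, Paulo £0, Rosa -£1525, Sam £0, Iris £0.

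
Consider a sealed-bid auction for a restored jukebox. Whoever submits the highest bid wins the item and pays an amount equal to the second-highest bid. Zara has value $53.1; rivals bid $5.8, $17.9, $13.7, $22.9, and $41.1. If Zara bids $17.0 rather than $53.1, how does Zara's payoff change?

The highest competing bid is $41.1.
Bidding truthfully at $53.1: Zara has the top bid, wins, and pays the second-highest bid $41.1. Payoff = $53.1 − $41.1 = $12.0.
Bidding $17.0: the top bid is $41.1 (a rival), so Zara loses. Payoff = $0.0.
Change = $0.0 − $12.0 = -$12.0.

Payoff change: -$12.0.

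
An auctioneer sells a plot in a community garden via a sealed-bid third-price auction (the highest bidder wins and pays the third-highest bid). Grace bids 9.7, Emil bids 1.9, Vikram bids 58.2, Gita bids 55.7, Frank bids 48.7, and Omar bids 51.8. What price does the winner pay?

Bids in descending order: Vikram 58.2; Gita 55.7; Omar 51.8; Frank 48.7; Grace 9.7; Emil 1.9.
Vikram is the highest bidder, so Vikram wins.
Under the third-price rule, the price is the third-highest bid: 51.8.

51.8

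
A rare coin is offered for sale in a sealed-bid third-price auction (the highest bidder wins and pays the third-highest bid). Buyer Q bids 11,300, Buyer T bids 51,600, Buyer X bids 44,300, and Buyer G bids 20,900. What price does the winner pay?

20,900

Sorted high to low: Buyer T 51,600 > Buyer X 44,300 > Buyer G 20,900 > Buyer Q 11,300.
Buyer T is the highest bidder, so Buyer T wins.
Under the third-price rule, the price is the third-highest bid: 20,900.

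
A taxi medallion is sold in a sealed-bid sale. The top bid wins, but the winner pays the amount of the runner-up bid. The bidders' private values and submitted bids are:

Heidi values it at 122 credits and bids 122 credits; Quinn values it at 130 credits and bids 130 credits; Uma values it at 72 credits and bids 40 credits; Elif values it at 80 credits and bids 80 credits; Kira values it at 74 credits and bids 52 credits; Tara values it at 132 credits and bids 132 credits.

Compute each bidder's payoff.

Bids in descending order: Tara 132 credits; Quinn 130 credits; Heidi 122 credits; Elif 80 credits; Kira 52 credits; Uma 40 credits.
Tara has the top bid and wins; the price is the second-highest bid, 130 credits.
Tara's payoff = 132 credits − 130 credits = 2 credits. All other bidders lose, so their payoff is 0.

Payoffs: Heidi 0 credits, Quinn 0 credits, Uma 0 credits, Elif 0 credits, Kira 0 credits, Tara 2 credits.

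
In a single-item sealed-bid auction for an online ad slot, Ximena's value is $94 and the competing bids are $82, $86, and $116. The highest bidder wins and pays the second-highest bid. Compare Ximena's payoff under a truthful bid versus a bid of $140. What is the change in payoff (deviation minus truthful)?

The highest competing bid is $116.
Bidding truthfully at $94: the top bid is $116 (a rival), so Ximena loses. Payoff = $0.
Bidding $140: Ximena has the top bid, wins, and pays the second-highest bid $116. Payoff = $94 − $116 = -$22.
Change = -$22 − $0 = -$22.
This is the dominant-strategy logic: truthful bidding weakly beats any alternative.

-$22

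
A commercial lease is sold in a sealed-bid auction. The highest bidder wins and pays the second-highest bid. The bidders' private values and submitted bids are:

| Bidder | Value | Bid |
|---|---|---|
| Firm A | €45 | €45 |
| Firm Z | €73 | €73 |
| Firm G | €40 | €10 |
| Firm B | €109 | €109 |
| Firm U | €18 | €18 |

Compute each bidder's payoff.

Sorted high to low: Firm B €109, then Firm Z €73, then Firm A €45, then Firm U €18, then Firm G €10.
Firm B has the top bid and wins; the price is the second-highest bid, €73.
Firm B's payoff = €109 − €73 = €36. All other bidders lose, so their payoff is 0.

Payoffs: Firm A €0, Firm Z €0, Firm G €0, Firm B €36, Firm U €0.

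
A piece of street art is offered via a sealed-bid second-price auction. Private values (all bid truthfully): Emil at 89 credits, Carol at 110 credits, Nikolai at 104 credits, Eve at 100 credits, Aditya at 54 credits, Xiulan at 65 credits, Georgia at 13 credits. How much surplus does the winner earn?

Winner's surplus: 6 credits.

Ranking the bids: Carol 110 credits; Nikolai 104 credits; Eve 100 credits; Emil 89 credits; Xiulan 65 credits; Aditya 54 credits; Georgia 13 credits.
Carol wins with the top bid and pays the second-highest, 104 credits.
Surplus = 110 credits − 104 credits = 6 credits.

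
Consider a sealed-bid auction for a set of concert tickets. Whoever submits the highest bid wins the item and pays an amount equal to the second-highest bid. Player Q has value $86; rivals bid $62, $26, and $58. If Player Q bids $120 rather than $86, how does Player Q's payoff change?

The highest competing bid is $62.
Bidding truthfully at $86: Player Q has the top bid, wins, and pays the second-highest bid $62. Payoff = $86 − $62 = $24.
Bidding $120: Player Q has the top bid, wins, and pays the second-highest bid $62. Payoff = $86 − $62 = $24.
Change = $24 − $24 = $0.

$0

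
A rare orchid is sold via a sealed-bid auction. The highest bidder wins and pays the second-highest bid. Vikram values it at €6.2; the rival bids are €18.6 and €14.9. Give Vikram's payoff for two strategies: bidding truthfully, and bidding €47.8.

Truthful: €0.0; alternative: -€12.4.

The highest competing bid is €18.6.
Bidding truthfully at €6.2: the top bid is €18.6 (a rival), so Vikram loses. Payoff = €0.0.
Bidding €47.8: Vikram has the top bid, wins, and pays the second-highest bid €18.6. Payoff = €6.2 − €18.6 = -€12.4.
Deviating from a truthful bid can only lose payoff in a second-price auction — never gain.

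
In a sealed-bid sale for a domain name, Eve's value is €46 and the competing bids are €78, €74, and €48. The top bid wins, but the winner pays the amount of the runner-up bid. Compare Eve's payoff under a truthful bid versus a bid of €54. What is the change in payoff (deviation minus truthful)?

€0

The highest competing bid is €78.
Bidding truthfully at €46: the top bid is €78 (a rival), so Eve loses. Payoff = €0.
Bidding €54: the top bid is €78 (a rival), so Eve loses. Payoff = €0.
Change = €0 − €0 = €0.
The bid only affects whether you win, not the price — here both bids land on the same side of the top rival bid, so the deviation is payoff-neutral.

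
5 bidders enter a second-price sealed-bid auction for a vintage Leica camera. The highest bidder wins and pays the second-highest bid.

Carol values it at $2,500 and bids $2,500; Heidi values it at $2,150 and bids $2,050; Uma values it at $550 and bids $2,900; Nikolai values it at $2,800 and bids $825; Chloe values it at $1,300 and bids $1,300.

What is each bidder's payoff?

Payoffs: Carol $0, Heidi $0, Uma -$1,950, Nikolai $0, Chloe $0.

Ranking the bids: Uma $2,900 > Carol $2,500 > Heidi $2,050 > Chloe $1,300 > Nikolai $825.
Uma has the top bid and wins; the price is the second-highest bid, $2,500.
Uma's payoff = $550 − $2,500 = -$1,950. All other bidders lose, so their payoff is 0.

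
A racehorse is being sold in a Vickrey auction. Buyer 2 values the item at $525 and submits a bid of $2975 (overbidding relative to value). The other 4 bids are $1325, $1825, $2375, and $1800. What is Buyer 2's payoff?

Highest competing bid: $2375.
Buyer 2's bid $2975 is the highest overall, so Buyer 2 wins and pays the second-highest bid, $2375.
Payoff = value − price = $525 − $2375 = -$1850.

Payoff = -$1850.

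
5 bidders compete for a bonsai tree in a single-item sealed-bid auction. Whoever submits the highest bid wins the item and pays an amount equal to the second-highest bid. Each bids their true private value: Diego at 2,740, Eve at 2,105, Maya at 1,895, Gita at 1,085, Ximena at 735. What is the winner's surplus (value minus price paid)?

635

Sorted high to low: Diego 2,740; Eve 2,105; Maya 1,895; Gita 1,085; Ximena 735.
Diego wins with the top bid and pays the second-highest, 2,105.
Surplus = 2,740 − 2,105 = 635.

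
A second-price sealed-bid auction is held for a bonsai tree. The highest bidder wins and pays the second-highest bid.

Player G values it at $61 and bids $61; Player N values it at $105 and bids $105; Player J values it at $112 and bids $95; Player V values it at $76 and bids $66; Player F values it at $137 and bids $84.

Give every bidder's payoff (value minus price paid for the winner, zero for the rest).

Ordered from highest: Player N $105 > Player J $95 > Player F $84 > Player V $66 > Player G $61.
Player N has the top bid and wins; the price is the second-highest bid, $95.
Player N's payoff = $105 − $95 = $10. All other bidders lose, so their payoff is 0.

Payoffs: Player G $0, Player N $10, Player J $0, Player V $0, Player F $0.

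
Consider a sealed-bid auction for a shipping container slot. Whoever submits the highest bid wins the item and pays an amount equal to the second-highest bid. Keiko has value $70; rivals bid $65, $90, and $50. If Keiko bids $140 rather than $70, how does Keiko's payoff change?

The highest competing bid is $90.
Bidding truthfully at $70: the top bid is $90 (a rival), so Keiko loses. Payoff = $0.
Bidding $140: Keiko has the top bid, wins, and pays the second-highest bid $90. Payoff = $70 − $90 = -$20.
Change = -$20 − $0 = -$20.

Payoff change: -$20.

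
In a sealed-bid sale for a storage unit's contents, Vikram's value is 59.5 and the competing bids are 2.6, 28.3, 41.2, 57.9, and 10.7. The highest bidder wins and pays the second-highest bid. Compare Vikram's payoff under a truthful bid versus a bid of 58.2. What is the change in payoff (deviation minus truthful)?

The highest competing bid is 57.9.
Bidding truthfully at 59.5: Vikram has the top bid, wins, and pays the second-highest bid 57.9. Payoff = 59.5 − 57.9 = 1.6.
Bidding 58.2: Vikram has the top bid, wins, and pays the second-highest bid 57.9. Payoff = 59.5 − 57.9 = 1.6.
Change = 1.6 − 1.6 = 0.0.
The bid only affects whether you win, not the price — here both bids land on the same side of the top rival bid, so the deviation is payoff-neutral.

Payoff change: 0.0.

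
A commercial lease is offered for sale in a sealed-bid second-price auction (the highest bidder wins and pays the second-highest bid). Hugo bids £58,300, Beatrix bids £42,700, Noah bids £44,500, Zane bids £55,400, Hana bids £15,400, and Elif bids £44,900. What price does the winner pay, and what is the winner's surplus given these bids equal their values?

Ranking the bids: Hugo £58,300 > Zane £55,400 > Elif £44,900 > Noah £44,500 > Beatrix £42,700 > Hana £15,400.
Hugo is the highest bidder, so Hugo wins.
Under the second-price rule, the price is the second-highest bid: £55,400.
Surplus = £58,300 − £55,400 = £2,900.

The winner pays £55,400 for a surplus of £2,900.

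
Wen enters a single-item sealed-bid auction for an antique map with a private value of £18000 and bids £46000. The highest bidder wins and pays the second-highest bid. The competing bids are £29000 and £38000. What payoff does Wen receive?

Highest competing bid: £38000.
Wen's bid £46000 is the highest overall, so Wen wins and pays the second-highest bid, £38000.
Payoff = value − price = £18000 − £38000 = -£20000.
Overbidding won the item at a price above value — truthful bidding would have avoided this loss.

Payoff = -£20000.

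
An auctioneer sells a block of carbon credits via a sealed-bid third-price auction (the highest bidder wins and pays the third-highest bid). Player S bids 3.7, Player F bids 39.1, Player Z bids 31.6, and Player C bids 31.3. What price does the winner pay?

Ranking the bids: Player F 39.1, then Player Z 31.6, then Player C 31.3, then Player S 3.7.
Player F is the highest bidder, so Player F wins.
Under the third-price rule, the price is the third-highest bid: 31.3.

The winner pays 31.3.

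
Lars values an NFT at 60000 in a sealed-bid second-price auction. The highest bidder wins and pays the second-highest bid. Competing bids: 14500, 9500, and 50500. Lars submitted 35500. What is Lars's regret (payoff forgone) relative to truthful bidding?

Regret: 9500.

The highest competing bid is 50500.
Bidding truthfully at 60000: Lars has the top bid, wins, and pays the second-highest bid 50500. Payoff = 60000 − 50500 = 9500.
Bidding 35500: the top bid is 50500 (a rival), so Lars loses. Payoff = 0.
Regret = truthful payoff − actual payoff = 9500 − 0 = 9500.
This is the dominant-strategy logic: truthful bidding weakly beats any alternative.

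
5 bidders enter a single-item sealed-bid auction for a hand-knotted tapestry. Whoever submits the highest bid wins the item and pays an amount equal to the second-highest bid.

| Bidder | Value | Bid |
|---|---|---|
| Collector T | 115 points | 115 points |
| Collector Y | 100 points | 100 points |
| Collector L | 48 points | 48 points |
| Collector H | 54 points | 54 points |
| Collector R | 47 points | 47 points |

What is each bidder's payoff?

Ordered from highest: Collector T 115 points, then Collector Y 100 points, then Collector H 54 points, then Collector L 48 points, then Collector R 47 points.
Collector T has the top bid and wins; the price is the second-highest bid, 100 points.
Collector T's payoff = 115 points − 100 points = 15 points. All other bidders lose, so their payoff is 0.

Payoffs: Collector T 15 points, Collector Y 0 points, Collector L 0 points, Collector H 0 points, Collector R 0 points.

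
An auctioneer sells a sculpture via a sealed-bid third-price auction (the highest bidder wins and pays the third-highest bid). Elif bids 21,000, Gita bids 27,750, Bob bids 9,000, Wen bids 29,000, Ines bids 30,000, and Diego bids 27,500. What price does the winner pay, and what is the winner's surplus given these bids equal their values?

The winner pays 27,750 for a surplus of 2,250.

Ranking the bids: Ines 30,000; Wen 29,000; Gita 27,750; Diego 27,500; Elif 21,000; Bob 9,000.
Ines is the highest bidder, so Ines wins.
Under the third-price rule, the price is the third-highest bid: 27,750.
Surplus = 30,000 − 27,750 = 2,250.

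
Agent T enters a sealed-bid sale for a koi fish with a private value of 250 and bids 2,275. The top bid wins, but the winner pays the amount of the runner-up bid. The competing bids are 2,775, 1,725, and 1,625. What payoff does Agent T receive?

Agent T's payoff: 0.

Highest competing bid: 2,775.
Agent T's bid 2,275 is not the highest, so Agent T loses, pays nothing, and earns zero payoff.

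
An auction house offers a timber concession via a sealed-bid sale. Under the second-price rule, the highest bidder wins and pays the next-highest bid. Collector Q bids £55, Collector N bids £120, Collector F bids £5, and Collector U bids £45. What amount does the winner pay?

Ordered from highest: Collector N £120 > Collector Q £55 > Collector U £45 > Collector F £5.
Collector N has the highest bid, so Collector N wins.
The second-highest bid is £55, so that is what Collector N pays.

Price paid: £55.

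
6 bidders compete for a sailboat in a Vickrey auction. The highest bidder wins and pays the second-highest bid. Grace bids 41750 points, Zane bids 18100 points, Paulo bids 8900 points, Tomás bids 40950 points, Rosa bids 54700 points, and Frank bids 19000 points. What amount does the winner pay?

The winner pays 41750 points.

Sorted high to low: Rosa 54700 points; Grace 41750 points; Tomás 40950 points; Frank 19000 points; Zane 18100 points; Paulo 8900 points.
Rosa has the highest bid, so Rosa wins.
The second-highest bid is 41750 points, so that is what Rosa pays.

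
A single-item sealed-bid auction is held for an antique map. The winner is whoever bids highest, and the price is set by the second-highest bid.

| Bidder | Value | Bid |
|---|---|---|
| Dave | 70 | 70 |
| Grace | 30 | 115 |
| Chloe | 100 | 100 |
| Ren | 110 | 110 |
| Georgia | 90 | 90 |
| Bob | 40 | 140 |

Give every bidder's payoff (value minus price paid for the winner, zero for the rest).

Dave 0, Grace 0, Chloe 0, Ren 0, Georgia 0, Bob -75.

Bids in descending order: Bob 140 > Grace 115 > Ren 110 > Chloe 100 > Georgia 90 > Dave 70.
Bob has the top bid and wins; the price is the second-highest bid, 115.
Bob's payoff = 40 − 115 = -75. All other bidders lose, so their payoff is 0.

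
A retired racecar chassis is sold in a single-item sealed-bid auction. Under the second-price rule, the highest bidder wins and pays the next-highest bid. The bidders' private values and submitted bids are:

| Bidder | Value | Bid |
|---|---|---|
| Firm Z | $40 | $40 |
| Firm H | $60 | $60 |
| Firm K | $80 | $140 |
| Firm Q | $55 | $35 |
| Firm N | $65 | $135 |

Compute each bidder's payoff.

Ranking the bids: Firm K $140 > Firm N $135 > Firm H $60 > Firm Z $40 > Firm Q $35.
Firm K has the top bid and wins; the price is the second-highest bid, $135.
Firm K's payoff = $80 − $135 = -$55. All other bidders lose, so their payoff is 0.

Firm Z $0, Firm H $0, Firm K -$55, Firm Q $0, Firm N $0.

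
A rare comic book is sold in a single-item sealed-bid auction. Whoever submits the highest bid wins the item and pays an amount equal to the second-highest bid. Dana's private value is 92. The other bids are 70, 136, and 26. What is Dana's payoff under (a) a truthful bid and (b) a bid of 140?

Truthful: 0; alternative: -44.

The highest competing bid is 136.
Bidding truthfully at 92: the top bid is 136 (a rival), so Dana loses. Payoff = 0.
Bidding 140: Dana has the top bid, wins, and pays the second-highest bid 136. Payoff = 92 − 136 = -44.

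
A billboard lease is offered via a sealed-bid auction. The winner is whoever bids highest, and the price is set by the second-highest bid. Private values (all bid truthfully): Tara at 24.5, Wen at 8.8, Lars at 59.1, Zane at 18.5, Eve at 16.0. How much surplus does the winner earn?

34.6

Sorted high to low: Lars 59.1, then Tara 24.5, then Zane 18.5, then Eve 16.0, then Wen 8.8.
Lars wins with the top bid and pays the second-highest, 24.5.
Surplus = 59.1 − 24.5 = 34.6.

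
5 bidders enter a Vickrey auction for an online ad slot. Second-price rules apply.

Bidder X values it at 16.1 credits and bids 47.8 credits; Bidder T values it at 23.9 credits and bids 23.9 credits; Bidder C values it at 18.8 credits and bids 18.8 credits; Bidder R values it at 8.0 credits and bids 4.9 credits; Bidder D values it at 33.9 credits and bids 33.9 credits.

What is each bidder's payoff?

Payoffs: Bidder X -17.8 credits, Bidder T 0.0 credits, Bidder C 0.0 credits, Bidder R 0.0 credits, Bidder D 0.0 credits.

Ordered from highest: Bidder X 47.8 credits > Bidder D 33.9 credits > Bidder T 23.9 credits > Bidder C 18.8 credits > Bidder R 4.9 credits.
Bidder X has the top bid and wins; the price is the second-highest bid, 33.9 credits.
Bidder X's payoff = 16.1 credits − 33.9 credits = -17.8 credits. All other bidders lose, so their payoff is 0.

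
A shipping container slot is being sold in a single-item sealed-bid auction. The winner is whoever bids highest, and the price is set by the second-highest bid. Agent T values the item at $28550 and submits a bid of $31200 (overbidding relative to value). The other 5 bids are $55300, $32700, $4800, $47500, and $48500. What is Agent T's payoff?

Highest competing bid: $55300.
Agent T's bid $31200 is not the highest, so Agent T loses, pays nothing, and earns zero payoff.

$0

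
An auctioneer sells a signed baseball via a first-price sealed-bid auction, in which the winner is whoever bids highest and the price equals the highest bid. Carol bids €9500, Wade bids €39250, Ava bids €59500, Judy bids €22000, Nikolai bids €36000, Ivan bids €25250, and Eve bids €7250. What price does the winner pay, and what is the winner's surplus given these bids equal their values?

Price €59500; surplus €0.

Bids in descending order: Ava €59500; Wade €39250; Nikolai €36000; Ivan €25250; Judy €22000; Carol €9500; Eve €7250.
Ava is the highest bidder, so Ava wins.
Under the first-price rule, the price is the highest bid: €59500.
Surplus = €59500 − €59500 = €0.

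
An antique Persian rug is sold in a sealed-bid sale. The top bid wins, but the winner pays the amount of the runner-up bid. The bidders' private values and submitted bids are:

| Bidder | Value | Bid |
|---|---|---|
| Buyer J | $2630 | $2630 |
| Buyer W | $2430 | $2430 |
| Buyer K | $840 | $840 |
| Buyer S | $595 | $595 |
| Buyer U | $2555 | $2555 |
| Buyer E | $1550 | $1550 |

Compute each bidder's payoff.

Ranking the bids: Buyer J $2630, then Buyer U $2555, then Buyer W $2430, then Buyer E $1550, then Buyer K $840, then Buyer S $595.
Buyer J has the top bid and wins; the price is the second-highest bid, $2555.
Buyer J's payoff = $2630 − $2555 = $75. All other bidders lose, so their payoff is 0.

Buyer J $75, Buyer W $0, Buyer K $0, Buyer S $0, Buyer U $0, Buyer E $0.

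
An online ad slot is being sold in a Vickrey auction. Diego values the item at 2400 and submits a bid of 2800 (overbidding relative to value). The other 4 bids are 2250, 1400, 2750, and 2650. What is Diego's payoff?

-350

Highest competing bid: 2750.
Diego's bid 2800 is the highest overall, so Diego wins and pays the second-highest bid, 2750.
Payoff = value − price = 2400 − 2750 = -350.
Overbidding won the item at a price above value — truthful bidding would have avoided this loss.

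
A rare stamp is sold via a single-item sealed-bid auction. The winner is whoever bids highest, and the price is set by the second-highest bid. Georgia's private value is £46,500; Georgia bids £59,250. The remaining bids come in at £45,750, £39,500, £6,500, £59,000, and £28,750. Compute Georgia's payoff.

Payoff = -£12,500.

Highest competing bid: £59,000.
Georgia's bid £59,250 is the highest overall, so Georgia wins and pays the second-highest bid, £59,000.
Payoff = value − price = £46,500 − £59,000 = -£12,500.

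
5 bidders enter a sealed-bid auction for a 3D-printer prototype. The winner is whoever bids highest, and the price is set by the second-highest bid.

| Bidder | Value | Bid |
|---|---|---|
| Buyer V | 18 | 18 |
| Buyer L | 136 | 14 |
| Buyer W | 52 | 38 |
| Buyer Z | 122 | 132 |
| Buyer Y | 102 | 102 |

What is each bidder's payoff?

Buyer V 0, Buyer L 0, Buyer W 0, Buyer Z 20, Buyer Y 0.

Sorted high to low: Buyer Z 132; Buyer Y 102; Buyer W 38; Buyer V 18; Buyer L 14.
Buyer Z has the top bid and wins; the price is the second-highest bid, 102.
Buyer Z's payoff = 122 − 102 = 20. All other bidders lose, so their payoff is 0.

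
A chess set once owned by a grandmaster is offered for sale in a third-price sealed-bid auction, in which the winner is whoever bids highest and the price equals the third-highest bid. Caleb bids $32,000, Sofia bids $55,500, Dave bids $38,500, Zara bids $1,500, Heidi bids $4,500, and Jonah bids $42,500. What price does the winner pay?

$38,500

Sorted high to low: Sofia $55,500 > Jonah $42,500 > Dave $38,500 > Caleb $32,000 > Heidi $4,500 > Zara $1,500.
Sofia is the highest bidder, so Sofia wins.
Under the third-price rule, the price is the third-highest bid: $38,500.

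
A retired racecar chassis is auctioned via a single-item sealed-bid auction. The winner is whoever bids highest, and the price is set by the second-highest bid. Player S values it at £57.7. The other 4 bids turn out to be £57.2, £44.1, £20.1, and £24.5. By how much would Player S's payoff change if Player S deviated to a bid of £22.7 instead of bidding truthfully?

The highest competing bid is £57.2.
Bidding truthfully at £57.7: Player S has the top bid, wins, and pays the second-highest bid £57.2. Payoff = £57.7 − £57.2 = £0.5.
Bidding £22.7: the top bid is £57.2 (a rival), so Player S loses. Payoff = £0.0.
Change = £0.0 − £0.5 = -£0.5.
This is the dominant-strategy logic: truthful bidding weakly beats any alternative.

Payoff change: -£0.5.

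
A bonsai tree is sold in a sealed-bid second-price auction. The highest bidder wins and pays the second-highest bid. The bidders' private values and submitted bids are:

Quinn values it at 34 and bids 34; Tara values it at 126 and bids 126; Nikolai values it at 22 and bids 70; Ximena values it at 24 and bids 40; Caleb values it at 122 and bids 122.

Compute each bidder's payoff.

Sorted high to low: Tara 126, then Caleb 122, then Nikolai 70, then Ximena 40, then Quinn 34.
Tara has the top bid and wins; the price is the second-highest bid, 122.
Tara's payoff = 126 − 122 = 4. All other bidders lose, so their payoff is 0.

Quinn 0, Tara 4, Nikolai 0, Ximena 0, Caleb 0.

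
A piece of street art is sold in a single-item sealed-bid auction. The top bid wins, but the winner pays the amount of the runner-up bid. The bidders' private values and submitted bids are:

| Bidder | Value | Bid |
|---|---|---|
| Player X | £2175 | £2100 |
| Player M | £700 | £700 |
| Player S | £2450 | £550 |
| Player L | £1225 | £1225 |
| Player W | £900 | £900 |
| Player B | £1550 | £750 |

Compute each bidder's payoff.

Sorted high to low: Player X £2100 > Player L £1225 > Player W £900 > Player B £750 > Player M £700 > Player S £550.
Player X has the top bid and wins; the price is the second-highest bid, £1225.
Player X's payoff = £2175 − £1225 = £950. All other bidders lose, so their payoff is 0.

Player X £950, Player M £0, Player S £0, Player L £0, Player W £0, Player B £0.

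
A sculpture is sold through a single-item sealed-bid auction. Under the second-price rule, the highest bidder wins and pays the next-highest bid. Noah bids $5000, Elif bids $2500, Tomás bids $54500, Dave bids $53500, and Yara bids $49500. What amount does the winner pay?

The winner pays $53500.

Bids in descending order: Tomás $54500 > Dave $53500 > Yara $49500 > Noah $5000 > Elif $2500.
Tomás has the highest bid, so Tomás wins.
The second-highest bid is $53500, so that is what Tomás pays.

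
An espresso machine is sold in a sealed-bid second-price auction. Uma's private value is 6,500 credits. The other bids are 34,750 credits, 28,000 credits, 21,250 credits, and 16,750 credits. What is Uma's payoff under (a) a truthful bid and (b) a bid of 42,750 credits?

The highest competing bid is 34,750 credits.
Bidding truthfully at 6,500 credits: the top bid is 34,750 credits (a rival), so Uma loses. Payoff = 0 credits.
Bidding 42,750 credits: Uma has the top bid, wins, and pays the second-highest bid 34,750 credits. Payoff = 6,500 credits − 34,750 credits = -28,250 credits.

(a) 0 credits  (b) -28,250 credits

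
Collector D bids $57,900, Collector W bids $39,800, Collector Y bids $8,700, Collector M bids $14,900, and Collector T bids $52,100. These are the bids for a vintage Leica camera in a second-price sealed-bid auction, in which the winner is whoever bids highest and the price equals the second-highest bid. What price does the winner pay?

$52,100

Sorted high to low: Collector D $57,900, then Collector T $52,100, then Collector W $39,800, then Collector M $14,900, then Collector Y $8,700.
Collector D is the highest bidder, so Collector D wins.
Under the second-price rule, the price is the second-highest bid: $52,100.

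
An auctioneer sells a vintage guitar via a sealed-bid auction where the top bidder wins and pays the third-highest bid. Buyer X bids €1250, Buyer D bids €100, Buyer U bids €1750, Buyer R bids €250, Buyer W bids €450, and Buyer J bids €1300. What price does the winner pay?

Ranking the bids: Buyer U €1750, then Buyer J €1300, then Buyer X €1250, then Buyer W €450, then Buyer R €250, then Buyer D €100.
Buyer U is the highest bidder, so Buyer U wins.
Under the third-price rule, the price is the third-highest bid: €1250.

Price paid: €1250.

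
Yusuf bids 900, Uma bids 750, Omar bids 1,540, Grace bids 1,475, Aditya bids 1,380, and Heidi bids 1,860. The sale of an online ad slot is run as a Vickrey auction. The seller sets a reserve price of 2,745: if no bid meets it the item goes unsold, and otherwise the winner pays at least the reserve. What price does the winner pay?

unsold

Ordered from highest: Heidi 1,860, then Omar 1,540, then Grace 1,475, then Aditya 1,380, then Yusuf 900, then Uma 750.
The top bid 1,860 is below the reserve 2,745, so the item goes unsold and nothing is paid.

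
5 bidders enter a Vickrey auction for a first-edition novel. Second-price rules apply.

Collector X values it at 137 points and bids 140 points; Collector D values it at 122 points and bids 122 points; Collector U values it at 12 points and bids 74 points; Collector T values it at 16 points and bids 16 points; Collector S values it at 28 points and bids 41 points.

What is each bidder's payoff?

Bids in descending order: Collector X 140 points; Collector D 122 points; Collector U 74 points; Collector S 41 points; Collector T 16 points.
Collector X has the top bid and wins; the price is the second-highest bid, 122 points.
Collector X's payoff = 137 points − 122 points = 15 points. All other bidders lose, so their payoff is 0.

Payoffs: Collector X 15 points, Collector D 0 points, Collector U 0 points, Collector T 0 points, Collector S 0 points.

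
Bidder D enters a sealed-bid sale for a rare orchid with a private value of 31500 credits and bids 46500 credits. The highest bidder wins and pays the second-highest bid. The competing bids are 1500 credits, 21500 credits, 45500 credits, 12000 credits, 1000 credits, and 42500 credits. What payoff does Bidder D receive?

Highest competing bid: 45500 credits.
Bidder D's bid 46500 credits is the highest overall, so Bidder D wins and pays the second-highest bid, 45500 credits.
Payoff = value − price = 31500 credits − 45500 credits = -14000 credits.
Overbidding won the item at a price above value — truthful bidding would have avoided this loss.

-14000 credits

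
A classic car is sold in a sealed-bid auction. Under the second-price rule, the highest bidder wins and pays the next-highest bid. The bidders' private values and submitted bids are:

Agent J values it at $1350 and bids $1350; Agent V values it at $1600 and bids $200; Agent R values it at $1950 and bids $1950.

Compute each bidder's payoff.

Ordered from highest: Agent R $1950 > Agent J $1350 > Agent V $200.
Agent R has the top bid and wins; the price is the second-highest bid, $1350.
Agent R's payoff = $1950 − $1350 = $600. All other bidders lose, so their payoff is 0.

Payoffs: Agent J $0, Agent V $0, Agent R $600.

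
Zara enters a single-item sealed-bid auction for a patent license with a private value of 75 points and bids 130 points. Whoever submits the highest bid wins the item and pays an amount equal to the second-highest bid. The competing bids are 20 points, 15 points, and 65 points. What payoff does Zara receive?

Payoff = 10 points.

Highest competing bid: 65 points.
Zara's bid 130 points is the highest overall, so Zara wins and pays the second-highest bid, 65 points.
Payoff = value − price = 75 points − 65 points = 10 points.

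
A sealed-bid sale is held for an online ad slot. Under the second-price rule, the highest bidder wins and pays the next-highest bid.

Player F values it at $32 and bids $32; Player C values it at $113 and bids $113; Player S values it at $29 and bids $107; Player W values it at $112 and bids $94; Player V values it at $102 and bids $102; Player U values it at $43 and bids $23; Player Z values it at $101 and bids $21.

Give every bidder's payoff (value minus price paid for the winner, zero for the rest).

Payoffs: Player F $0, Player C $6, Player S $0, Player W $0, Player V $0, Player U $0, Player Z $0.

Bids in descending order: Player C $113, then Player S $107, then Player V $102, then Player W $94, then Player F $32, then Player U $23, then Player Z $21.
Player C has the top bid and wins; the price is the second-highest bid, $107.
Player C's payoff = $113 − $107 = $6. All other bidders lose, so their payoff is 0.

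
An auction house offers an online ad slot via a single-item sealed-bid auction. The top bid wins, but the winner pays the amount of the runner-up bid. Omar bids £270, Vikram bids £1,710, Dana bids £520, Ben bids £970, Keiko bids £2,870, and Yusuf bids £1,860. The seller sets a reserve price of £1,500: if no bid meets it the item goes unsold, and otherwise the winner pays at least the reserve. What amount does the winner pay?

The winner pays £1,860.

Sorted high to low: Keiko £2,870 > Yusuf £1,860 > Vikram £1,710 > Ben £970 > Dana £520 > Omar £270.
Keiko has the highest bid, so Keiko wins.
The second-highest bid is £1,860, which exceeds the reserve, so that sets the price.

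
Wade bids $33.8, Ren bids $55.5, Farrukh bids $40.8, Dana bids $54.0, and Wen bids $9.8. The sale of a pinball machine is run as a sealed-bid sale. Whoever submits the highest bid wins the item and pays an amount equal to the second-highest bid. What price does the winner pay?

Price paid: $54.0.

Ordered from highest: Ren $55.5, then Dana $54.0, then Farrukh $40.8, then Wade $33.8, then Wen $9.8.
Ren has the highest bid, so Ren wins.
The second-highest bid is $54.0, so that is what Ren pays.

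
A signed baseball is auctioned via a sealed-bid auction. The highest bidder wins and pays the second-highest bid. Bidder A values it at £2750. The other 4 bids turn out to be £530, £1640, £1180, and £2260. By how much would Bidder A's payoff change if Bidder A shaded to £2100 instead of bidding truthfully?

The highest competing bid is £2260.
Bidding truthfully at £2750: Bidder A has the top bid, wins, and pays the second-highest bid £2260. Payoff = £2750 − £2260 = £490.
Bidding £2100: the top bid is £2260 (a rival), so Bidder A loses. Payoff = £0.
Change = £0 − £490 = -£490.

Payoff change: -£490.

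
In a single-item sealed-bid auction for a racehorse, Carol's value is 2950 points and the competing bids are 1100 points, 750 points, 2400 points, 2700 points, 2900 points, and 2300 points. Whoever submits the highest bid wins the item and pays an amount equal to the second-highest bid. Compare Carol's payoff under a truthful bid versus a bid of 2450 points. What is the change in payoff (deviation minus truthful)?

The highest competing bid is 2900 points.
Bidding truthfully at 2950 points: Carol has the top bid, wins, and pays the second-highest bid 2900 points. Payoff = 2950 points − 2900 points = 50 points.
Bidding 2450 points: the top bid is 2900 points (a rival), so Carol loses. Payoff = 0 points.
Change = 0 points − 50 points = -50 points.

-50 points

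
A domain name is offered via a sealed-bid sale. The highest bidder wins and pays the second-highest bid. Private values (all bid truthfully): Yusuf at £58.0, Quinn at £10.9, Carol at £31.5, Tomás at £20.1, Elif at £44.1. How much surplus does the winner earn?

Sorted high to low: Yusuf £58.0, then Elif £44.1, then Carol £31.5, then Tomás £20.1, then Quinn £10.9.
Yusuf wins with the top bid and pays the second-highest, £44.1.
Surplus = £58.0 − £44.1 = £13.9.

£13.9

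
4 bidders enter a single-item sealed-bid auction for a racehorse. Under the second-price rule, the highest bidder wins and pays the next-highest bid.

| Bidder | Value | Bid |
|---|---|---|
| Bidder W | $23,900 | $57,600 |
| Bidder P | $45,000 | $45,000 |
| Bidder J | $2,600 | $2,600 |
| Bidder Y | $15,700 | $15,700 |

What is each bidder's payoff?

Payoffs: Bidder W -$21,100, Bidder P $0, Bidder J $0, Bidder Y $0.

Ordered from highest: Bidder W $57,600; Bidder P $45,000; Bidder Y $15,700; Bidder J $2,600.
Bidder W has the top bid and wins; the price is the second-highest bid, $45,000.
Bidder W's payoff = $23,900 − $45,000 = -$21,100. All other bidders lose, so their payoff is 0.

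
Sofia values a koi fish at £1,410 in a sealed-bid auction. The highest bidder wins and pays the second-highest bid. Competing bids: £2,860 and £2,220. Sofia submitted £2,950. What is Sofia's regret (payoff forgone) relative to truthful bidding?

Payoff forgone: £1,450.

The highest competing bid is £2,860.
Bidding truthfully at £1,410: the top bid is £2,860 (a rival), so Sofia loses. Payoff = £0.
Bidding £2,950: Sofia has the top bid, wins, and pays the second-highest bid £2,860. Payoff = £1,410 − £2,860 = -£1,450.
Regret = truthful payoff − actual payoff = £0 − -£1,450 = £1,450.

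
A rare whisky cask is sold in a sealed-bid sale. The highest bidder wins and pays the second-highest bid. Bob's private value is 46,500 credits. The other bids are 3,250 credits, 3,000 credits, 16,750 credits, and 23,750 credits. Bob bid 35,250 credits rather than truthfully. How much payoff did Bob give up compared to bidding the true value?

The highest competing bid is 23,750 credits.
Bidding truthfully at 46,500 credits: Bob has the top bid, wins, and pays the second-highest bid 23,750 credits. Payoff = 46,500 credits − 23,750 credits = 22,750 credits.
Bidding 35,250 credits: Bob has the top bid, wins, and pays the second-highest bid 23,750 credits. Payoff = 46,500 credits − 23,750 credits = 22,750 credits.
Regret = truthful payoff − actual payoff = 22,750 credits − 22,750 credits = 0 credits.
The bid only affects whether you win, not the price — here both bids land on the same side of the top rival bid, so the deviation is payoff-neutral.

Payoff forgone: 0 credits.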